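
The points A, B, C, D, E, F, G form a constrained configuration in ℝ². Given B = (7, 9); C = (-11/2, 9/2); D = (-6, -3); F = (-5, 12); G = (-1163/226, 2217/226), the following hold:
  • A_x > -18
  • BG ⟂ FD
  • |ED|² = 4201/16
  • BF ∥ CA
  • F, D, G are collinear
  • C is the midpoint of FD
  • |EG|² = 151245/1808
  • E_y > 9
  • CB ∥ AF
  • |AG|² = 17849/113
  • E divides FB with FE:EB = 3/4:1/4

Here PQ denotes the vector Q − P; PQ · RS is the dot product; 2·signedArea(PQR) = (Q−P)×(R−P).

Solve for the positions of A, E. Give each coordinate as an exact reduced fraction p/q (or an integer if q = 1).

A = (-35/2, 15/2)
E = (4, 39/4)

1. A_x = -35/2  [CB ∥ AF ∩ BF ∥ CA]
2. A_y = 15/2  [CB ∥ AF ∩ BF ∥ CA]
   → A = (-35/2, 15/2)
3. E_x = 4  [E divides FB with FE:EB = 3/4:1/4]
4. E_y = 39/4  [E divides FB with FE:EB = 3/4:1/4]
   → E = (4, 39/4)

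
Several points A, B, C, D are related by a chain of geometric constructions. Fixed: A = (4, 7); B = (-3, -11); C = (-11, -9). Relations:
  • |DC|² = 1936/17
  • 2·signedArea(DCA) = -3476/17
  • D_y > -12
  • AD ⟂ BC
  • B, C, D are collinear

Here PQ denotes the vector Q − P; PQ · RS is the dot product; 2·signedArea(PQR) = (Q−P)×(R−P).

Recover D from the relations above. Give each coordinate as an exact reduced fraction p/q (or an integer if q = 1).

D = (-11/17, -197/17)

1. D_x = -11/17  [B, C, D are collinear ∩ AD ⟂ BC]
2. D_y = -197/17  [B, C, D are collinear ∩ AD ⟂ BC]
   → D = (-11/17, -197/17)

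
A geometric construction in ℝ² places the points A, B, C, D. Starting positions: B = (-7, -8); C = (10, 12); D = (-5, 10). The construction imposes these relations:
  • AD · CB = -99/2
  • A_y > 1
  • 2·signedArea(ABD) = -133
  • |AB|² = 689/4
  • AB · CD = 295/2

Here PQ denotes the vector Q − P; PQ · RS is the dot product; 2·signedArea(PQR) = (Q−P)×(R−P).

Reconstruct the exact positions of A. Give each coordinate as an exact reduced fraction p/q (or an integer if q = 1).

1. A_x = 3/2  [AD · CB = -99/2 ∩ AB · CD = 295/2]
2. A_y = 2  [AD · CB = -99/2 ∩ AB · CD = 295/2]
   → A = (3/2, 2)

A = (3/2, 2)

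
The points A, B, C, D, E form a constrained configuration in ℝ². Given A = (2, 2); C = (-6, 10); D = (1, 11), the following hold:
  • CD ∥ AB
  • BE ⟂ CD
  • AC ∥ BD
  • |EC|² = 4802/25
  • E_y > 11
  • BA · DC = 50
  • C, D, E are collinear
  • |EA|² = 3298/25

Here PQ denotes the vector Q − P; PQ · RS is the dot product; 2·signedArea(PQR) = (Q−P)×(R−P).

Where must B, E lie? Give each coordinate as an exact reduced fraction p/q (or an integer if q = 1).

1. B_x = 9  [AC ∥ BD ∩ CD ∥ AB]
2. B_y = 3  [AC ∥ BD ∩ CD ∥ AB]
   → B = (9, 3)
3. E_x = 193/25  [C, D, E are collinear ∩ BE ⟂ CD]
4. E_y = 299/25  [C, D, E are collinear ∩ BE ⟂ CD]
   → E = (193/25, 299/25)

B = (9, 3)
E = (193/25, 299/25)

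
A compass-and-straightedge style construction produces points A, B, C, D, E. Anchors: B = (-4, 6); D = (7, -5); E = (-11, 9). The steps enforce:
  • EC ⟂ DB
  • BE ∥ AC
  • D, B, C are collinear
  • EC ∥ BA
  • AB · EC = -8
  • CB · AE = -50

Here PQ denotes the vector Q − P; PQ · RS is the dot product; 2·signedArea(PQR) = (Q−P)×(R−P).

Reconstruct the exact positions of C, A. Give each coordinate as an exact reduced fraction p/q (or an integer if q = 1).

1. C_x = -9  [D, B, C are collinear ∩ EC ⟂ DB]
2. C_y = 11  [D, B, C are collinear ∩ EC ⟂ DB]
   → C = (-9, 11)
3. A_x = -2  [BE ∥ AC ∩ EC ∥ BA]
4. A_y = 8  [BE ∥ AC ∩ EC ∥ BA]
   → A = (-2, 8)

A = (-2, 8)
C = (-9, 11)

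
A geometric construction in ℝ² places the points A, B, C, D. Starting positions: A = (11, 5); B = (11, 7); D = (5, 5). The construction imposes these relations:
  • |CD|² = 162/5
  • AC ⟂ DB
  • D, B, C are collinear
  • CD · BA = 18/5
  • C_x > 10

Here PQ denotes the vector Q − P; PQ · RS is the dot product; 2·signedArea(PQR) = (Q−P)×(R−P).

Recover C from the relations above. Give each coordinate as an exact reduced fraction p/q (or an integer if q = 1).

C = (52/5, 34/5)

1. C_x = 52/5  [D, B, C are collinear ∩ AC ⟂ DB]
2. C_y = 34/5  [D, B, C are collinear ∩ AC ⟂ DB]
   → C = (52/5, 34/5)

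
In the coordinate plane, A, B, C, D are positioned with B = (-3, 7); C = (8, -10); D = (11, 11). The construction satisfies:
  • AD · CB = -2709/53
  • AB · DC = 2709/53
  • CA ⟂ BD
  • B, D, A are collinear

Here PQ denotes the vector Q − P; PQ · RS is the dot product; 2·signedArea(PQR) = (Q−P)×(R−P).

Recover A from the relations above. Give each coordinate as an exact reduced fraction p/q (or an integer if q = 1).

1. A_x = 142/53  [B, D, A are collinear ∩ CA ⟂ BD]
2. A_y = 457/53  [B, D, A are collinear ∩ CA ⟂ BD]
   → A = (142/53, 457/53)

A = (142/53, 457/53)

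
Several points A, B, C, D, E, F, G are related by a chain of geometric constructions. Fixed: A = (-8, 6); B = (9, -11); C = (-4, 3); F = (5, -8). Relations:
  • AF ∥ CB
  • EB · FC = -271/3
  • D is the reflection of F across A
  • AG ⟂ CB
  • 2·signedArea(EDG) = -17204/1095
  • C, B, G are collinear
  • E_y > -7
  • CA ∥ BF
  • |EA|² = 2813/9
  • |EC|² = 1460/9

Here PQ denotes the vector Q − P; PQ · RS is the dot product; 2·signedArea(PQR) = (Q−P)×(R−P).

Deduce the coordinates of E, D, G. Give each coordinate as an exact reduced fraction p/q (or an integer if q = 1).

D = (-21, 20)
E = (14/3, -19/3)
G = (-2682/365, 2411/365)

1. E_x = 14/3  [line 9·x + -11·y + -335/3 = 0 ∩ |EA|² = 2813/9]
2. E_y = -19/3  [line 9·x + -11·y + -335/3 = 0 ∩ |EA|² = 2813/9]
   → E = (14/3, -19/3)
3. D_x = -21  [D is the reflection of F across A]
4. D_y = 20  [D is the reflection of F across A]
   → D = (-21, 20)
5. G_x = -2682/365  [2·signedArea(EDG) = -17204/1095 ∩ C, B, G are collinear]
6. G_y = 2411/365  [2·signedArea(EDG) = -17204/1095 ∩ C, B, G are collinear]
   → G = (-2682/365, 2411/365)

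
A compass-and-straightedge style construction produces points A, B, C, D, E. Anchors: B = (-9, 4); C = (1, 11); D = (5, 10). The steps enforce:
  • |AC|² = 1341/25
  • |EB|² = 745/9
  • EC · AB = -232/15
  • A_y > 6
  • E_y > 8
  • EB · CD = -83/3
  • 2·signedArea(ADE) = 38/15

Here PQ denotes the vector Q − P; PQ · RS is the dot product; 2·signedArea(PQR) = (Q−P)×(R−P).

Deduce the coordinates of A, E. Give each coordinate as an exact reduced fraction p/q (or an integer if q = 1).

1. E_x = -1  [line -4·x + 1·y + -37/3 = 0 ∩ |EB|² = 745/9]
2. E_y = 25/3  [line -4·x + 1·y + -37/3 = 0 ∩ |EB|² = 745/9]
   → E = (-1, 25/3)
3. A_x = -5  [2·signedArea(ADE) = 38/15 ∩ EC · AB = -232/15]
4. A_y = 34/5  [2·signedArea(ADE) = 38/15 ∩ EC · AB = -232/15]
   → A = (-5, 34/5)

A = (-5, 34/5)
E = (-1, 25/3)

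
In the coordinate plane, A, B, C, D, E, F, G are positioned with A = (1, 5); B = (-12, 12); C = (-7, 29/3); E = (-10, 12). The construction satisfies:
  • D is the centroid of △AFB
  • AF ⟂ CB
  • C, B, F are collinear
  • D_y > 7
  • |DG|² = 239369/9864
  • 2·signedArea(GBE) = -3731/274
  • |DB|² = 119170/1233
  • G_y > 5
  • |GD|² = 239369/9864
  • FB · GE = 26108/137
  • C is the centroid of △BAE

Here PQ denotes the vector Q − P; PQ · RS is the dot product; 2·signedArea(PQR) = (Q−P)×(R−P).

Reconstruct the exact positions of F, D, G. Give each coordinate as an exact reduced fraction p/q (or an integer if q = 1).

D = (-1321/411, 3119/411)
F = (186/137, 790/137)
G = (597/548, 2845/548)

1. F_x = 186/137  [C, B, F are collinear ∩ AF ⟂ CB]
2. F_y = 790/137  [C, B, F are collinear ∩ AF ⟂ CB]
   → F = (186/137, 790/137)
3. D_x = -1321/411  [D is the centroid of △AFB]
4. D_y = 3119/411  [D is the centroid of △AFB]
   → D = (-1321/411, 3119/411)
5. G_x = 597/548  [2·signedArea(GBE) = -3731/274 ∩ FB · GE = 26108/137]
6. G_y = 2845/548  [2·signedArea(GBE) = -3731/274 ∩ FB · GE = 26108/137]
   → G = (597/548, 2845/548)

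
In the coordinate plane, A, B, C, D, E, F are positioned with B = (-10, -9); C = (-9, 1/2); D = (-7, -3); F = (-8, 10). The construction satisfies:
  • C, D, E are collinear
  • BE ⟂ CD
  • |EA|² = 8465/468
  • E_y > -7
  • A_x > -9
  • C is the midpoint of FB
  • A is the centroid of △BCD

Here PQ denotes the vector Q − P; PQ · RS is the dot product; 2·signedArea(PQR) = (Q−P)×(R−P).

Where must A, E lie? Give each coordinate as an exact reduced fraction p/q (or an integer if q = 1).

A = (-26/3, -23/6)
E = (-67/13, -81/13)

1. A_x = -26/3  [A is the centroid of △BCD]
2. A_y = -23/6  [A is the centroid of △BCD]
   → A = (-26/3, -23/6)
3. E_x = -67/13  [C, D, E are collinear ∩ BE ⟂ CD]
4. E_y = -81/13  [C, D, E are collinear ∩ BE ⟂ CD]
   → E = (-67/13, -81/13)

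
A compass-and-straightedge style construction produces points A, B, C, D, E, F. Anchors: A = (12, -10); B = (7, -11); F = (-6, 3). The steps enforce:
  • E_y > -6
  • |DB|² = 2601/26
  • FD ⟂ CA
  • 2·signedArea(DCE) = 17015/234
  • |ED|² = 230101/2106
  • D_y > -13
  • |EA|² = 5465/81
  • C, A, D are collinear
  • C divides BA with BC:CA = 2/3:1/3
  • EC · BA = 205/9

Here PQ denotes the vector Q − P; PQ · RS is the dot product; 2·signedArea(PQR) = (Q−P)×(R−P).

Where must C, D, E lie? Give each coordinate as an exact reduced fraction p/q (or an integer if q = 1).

C = (31/3, -31/3)
D = (-73/26, -337/26)
E = (44/9, -53/9)

1. C_x = 31/3  [C divides BA with BC:CA = 2/3:1/3]
2. C_y = -31/3  [C divides BA with BC:CA = 2/3:1/3]
   → C = (31/3, -31/3)
3. D_x = -73/26  [C, A, D are collinear ∩ FD ⟂ CA]
4. D_y = -337/26  [C, A, D are collinear ∩ FD ⟂ CA]
   → D = (-73/26, -337/26)
5. E_x = 44/9  [EC · BA = 205/9 ∩ 2·signedArea(DCE) = 17015/234]
6. E_y = -53/9  [EC · BA = 205/9 ∩ 2·signedArea(DCE) = 17015/234]
   → E = (44/9, -53/9)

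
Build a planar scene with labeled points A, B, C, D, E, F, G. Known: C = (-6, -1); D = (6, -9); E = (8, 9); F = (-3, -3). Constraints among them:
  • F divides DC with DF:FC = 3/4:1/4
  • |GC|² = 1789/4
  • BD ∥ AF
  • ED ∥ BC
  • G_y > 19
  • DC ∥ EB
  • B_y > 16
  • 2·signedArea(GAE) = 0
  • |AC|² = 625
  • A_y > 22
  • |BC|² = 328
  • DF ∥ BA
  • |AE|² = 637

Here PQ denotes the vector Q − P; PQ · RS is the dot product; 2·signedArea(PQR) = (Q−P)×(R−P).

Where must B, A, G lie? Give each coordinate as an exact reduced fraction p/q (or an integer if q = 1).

1. B_x = -4  [ED ∥ BC ∩ DC ∥ EB]
2. B_y = 17  [ED ∥ BC ∩ DC ∥ EB]
   → B = (-4, 17)
3. A_x = -13  [BD ∥ AF ∩ DF ∥ BA]
4. A_y = 23  [BD ∥ AF ∩ DF ∥ BA]
   → A = (-13, 23)
5. G_x = -17/2  [line 14·x + 21·y + -301 = 0 ∩ |GC|² = 1789/4]
6. G_y = 20  [line 14·x + 21·y + -301 = 0 ∩ |GC|² = 1789/4]
   → G = (-17/2, 20)

A = (-13, 23)
B = (-4, 17)
G = (-17/2, 20)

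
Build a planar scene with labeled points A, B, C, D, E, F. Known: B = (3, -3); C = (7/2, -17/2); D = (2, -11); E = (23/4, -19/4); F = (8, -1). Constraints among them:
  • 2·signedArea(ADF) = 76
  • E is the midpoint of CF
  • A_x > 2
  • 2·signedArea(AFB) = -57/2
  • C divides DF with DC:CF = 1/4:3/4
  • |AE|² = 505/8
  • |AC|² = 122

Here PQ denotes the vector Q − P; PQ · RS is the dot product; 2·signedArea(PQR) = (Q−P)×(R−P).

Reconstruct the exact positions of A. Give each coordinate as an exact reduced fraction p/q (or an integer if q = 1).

A = (5/2, 5/2)

1. A_x = 5/2  [2·signedArea(AFB) = -57/2 ∩ 2·signedArea(ADF) = 76]
2. A_y = 5/2  [2·signedArea(AFB) = -57/2 ∩ 2·signedArea(ADF) = 76]
   → A = (5/2, 5/2)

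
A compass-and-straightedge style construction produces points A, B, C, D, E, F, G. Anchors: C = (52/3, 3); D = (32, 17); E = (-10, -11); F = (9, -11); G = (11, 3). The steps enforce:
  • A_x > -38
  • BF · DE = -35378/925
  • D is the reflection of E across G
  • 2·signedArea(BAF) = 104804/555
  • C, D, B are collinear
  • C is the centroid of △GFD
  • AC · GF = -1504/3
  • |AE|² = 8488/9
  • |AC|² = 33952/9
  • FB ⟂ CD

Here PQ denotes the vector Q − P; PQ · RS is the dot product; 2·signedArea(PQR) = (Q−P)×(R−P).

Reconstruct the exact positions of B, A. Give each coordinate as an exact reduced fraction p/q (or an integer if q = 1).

A = (-112/3, -25)
B = (5532/925, -7249/925)

1. B_x = 5532/925  [C, D, B are collinear ∩ FB ⟂ CD]
2. B_y = -7249/925  [C, D, B are collinear ∩ FB ⟂ CD]
   → B = (5532/925, -7249/925)
3. A_x = -112/3  [AC · GF = -1504/3 ∩ 2·signedArea(BAF) = 104804/555]
4. A_y = -25  [AC · GF = -1504/3 ∩ 2·signedArea(BAF) = 104804/555]
   → A = (-112/3, -25)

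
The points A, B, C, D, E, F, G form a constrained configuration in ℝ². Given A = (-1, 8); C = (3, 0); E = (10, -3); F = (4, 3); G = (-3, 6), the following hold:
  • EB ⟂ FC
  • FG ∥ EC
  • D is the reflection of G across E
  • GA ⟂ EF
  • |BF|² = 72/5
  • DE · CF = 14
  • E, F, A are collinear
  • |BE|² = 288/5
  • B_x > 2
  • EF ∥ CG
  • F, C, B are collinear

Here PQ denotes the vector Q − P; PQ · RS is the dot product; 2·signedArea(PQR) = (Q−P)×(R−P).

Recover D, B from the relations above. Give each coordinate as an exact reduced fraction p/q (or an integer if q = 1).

B = (14/5, -3/5)
D = (23, -12)

1. D_x = 23  [D is the reflection of G across E]
2. D_y = -12  [D is the reflection of G across E]
   → D = (23, -12)
3. B_x = 14/5  [F, C, B are collinear ∩ EB ⟂ FC]
4. B_y = -3/5  [F, C, B are collinear ∩ EB ⟂ FC]
   → B = (14/5, -3/5)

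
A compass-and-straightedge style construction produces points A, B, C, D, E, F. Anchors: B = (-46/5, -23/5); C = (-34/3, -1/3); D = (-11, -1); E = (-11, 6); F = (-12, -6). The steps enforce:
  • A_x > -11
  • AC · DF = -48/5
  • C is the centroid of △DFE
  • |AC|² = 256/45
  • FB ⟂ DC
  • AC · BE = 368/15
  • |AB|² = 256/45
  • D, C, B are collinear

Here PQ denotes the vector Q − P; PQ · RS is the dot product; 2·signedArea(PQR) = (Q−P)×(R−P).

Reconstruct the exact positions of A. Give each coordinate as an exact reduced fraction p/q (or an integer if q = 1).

1. A_x = -154/15  [AC · BE = 368/15 ∩ AC · DF = -48/5]
2. A_y = -37/15  [AC · BE = 368/15 ∩ AC · DF = -48/5]
   → A = (-154/15, -37/15)

A = (-154/15, -37/15)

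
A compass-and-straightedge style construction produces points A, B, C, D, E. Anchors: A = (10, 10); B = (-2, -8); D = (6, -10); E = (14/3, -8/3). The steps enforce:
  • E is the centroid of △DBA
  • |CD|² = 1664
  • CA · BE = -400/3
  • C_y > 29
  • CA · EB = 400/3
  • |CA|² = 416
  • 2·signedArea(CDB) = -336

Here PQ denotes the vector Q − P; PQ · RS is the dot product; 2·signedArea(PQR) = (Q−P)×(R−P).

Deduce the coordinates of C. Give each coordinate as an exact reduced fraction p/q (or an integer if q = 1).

C = (14, 30)

1. C_x = 14  [CA · BE = -400/3 ∩ 2·signedArea(CDB) = -336]
2. C_y = 30  [CA · BE = -400/3 ∩ 2·signedArea(CDB) = -336]
   → C = (14, 30)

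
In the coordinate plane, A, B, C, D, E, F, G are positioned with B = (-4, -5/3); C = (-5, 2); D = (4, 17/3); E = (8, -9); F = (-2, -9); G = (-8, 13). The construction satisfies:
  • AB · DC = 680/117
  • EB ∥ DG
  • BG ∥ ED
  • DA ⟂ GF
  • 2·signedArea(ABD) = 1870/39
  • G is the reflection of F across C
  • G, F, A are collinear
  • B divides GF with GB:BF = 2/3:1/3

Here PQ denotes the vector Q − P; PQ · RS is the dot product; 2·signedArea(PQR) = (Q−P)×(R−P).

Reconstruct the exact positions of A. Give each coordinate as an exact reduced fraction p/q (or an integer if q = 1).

1. A_x = -69/13  [G, F, A are collinear ∩ DA ⟂ GF]
2. A_y = 122/39  [G, F, A are collinear ∩ DA ⟂ GF]
   → A = (-69/13, 122/39)

A = (-69/13, 122/39)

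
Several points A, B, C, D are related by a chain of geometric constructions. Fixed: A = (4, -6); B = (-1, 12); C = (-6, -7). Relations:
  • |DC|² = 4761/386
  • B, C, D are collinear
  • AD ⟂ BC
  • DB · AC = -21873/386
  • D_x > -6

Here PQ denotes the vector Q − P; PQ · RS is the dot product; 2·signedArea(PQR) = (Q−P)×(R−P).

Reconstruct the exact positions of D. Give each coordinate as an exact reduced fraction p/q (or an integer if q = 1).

1. D_x = -1971/386  [B, C, D are collinear ∩ AD ⟂ BC]
2. D_y = -1391/386  [B, C, D are collinear ∩ AD ⟂ BC]
   → D = (-1971/386, -1391/386)

D = (-1971/386, -1391/386)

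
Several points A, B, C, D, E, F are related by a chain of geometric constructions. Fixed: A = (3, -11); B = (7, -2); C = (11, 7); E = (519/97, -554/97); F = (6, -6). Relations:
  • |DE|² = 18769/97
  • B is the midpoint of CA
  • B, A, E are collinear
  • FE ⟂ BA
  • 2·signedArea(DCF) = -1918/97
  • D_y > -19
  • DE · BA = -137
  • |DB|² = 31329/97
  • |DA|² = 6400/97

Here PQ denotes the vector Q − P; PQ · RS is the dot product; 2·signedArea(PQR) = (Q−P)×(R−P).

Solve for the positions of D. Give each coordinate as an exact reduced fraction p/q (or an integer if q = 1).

1. D_x = -29/97  [2·signedArea(DCF) = -1918/97 ∩ DE · BA = -137]
2. D_y = -1787/97  [2·signedArea(DCF) = -1918/97 ∩ DE · BA = -137]
   → D = (-29/97, -1787/97)

D = (-29/97, -1787/97)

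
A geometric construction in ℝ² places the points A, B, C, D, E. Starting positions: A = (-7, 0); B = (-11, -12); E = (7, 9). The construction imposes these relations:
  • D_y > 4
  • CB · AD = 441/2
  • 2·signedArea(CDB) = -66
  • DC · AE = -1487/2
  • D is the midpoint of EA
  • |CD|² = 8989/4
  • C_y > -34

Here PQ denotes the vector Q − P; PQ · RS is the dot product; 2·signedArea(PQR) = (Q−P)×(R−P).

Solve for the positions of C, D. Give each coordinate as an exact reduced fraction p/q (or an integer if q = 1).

C = (-29, -33)
D = (0, 9/2)

1. D_x = 0  [D is the midpoint of EA]
2. D_y = 9/2  [D is the midpoint of EA]
   → D = (0, 9/2)
3. C_x = -29  [2·signedArea(CDB) = -66 ∩ CB · AD = 441/2]
4. C_y = -33  [2·signedArea(CDB) = -66 ∩ CB · AD = 441/2]
   → C = (-29, -33)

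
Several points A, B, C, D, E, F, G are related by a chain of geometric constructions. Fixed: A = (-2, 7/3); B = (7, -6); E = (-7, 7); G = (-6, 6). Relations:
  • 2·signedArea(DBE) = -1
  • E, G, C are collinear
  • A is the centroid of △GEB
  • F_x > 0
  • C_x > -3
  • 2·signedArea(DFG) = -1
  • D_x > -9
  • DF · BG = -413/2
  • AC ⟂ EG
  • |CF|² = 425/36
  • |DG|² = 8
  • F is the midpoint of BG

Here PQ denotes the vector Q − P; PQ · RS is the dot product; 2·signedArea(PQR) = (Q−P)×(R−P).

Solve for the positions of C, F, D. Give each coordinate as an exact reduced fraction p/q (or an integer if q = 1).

C = (-13/6, 13/6)
D = (-8, 8)
F = (1/2, 0)

1. C_x = -13/6  [E, G, C are collinear ∩ AC ⟂ EG]
2. C_y = 13/6  [E, G, C are collinear ∩ AC ⟂ EG]
   → C = (-13/6, 13/6)
3. F_x = 1/2  [F is the midpoint of BG]
4. F_y = 0  [F is the midpoint of BG]
   → F = (1/2, 0)
5. D_x = -8  [2·signedArea(DFG) = -1 ∩ 2·signedArea(DBE) = -1]
6. D_y = 8  [2·signedArea(DFG) = -1 ∩ 2·signedArea(DBE) = -1]
   → D = (-8, 8)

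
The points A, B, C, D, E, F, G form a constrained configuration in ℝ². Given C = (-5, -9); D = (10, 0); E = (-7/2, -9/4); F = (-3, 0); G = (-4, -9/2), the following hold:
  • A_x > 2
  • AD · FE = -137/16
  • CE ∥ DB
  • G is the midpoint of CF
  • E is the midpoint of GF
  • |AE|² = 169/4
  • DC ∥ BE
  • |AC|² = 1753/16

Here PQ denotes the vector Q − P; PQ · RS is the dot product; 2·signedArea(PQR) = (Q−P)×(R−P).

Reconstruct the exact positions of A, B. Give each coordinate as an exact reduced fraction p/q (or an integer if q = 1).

A = (3, -9/4)
B = (23/2, 27/4)

1. A_x = 3  [line 1/2·x + 9/4·y + 57/16 = 0 ∩ |AC|² = 1753/16]
2. A_y = -9/4  [line 1/2·x + 9/4·y + 57/16 = 0 ∩ |AC|² = 1753/16]
   → A = (3, -9/4)
3. B_x = 23/2  [DC ∥ BE ∩ CE ∥ DB]
4. B_y = 27/4  [DC ∥ BE ∩ CE ∥ DB]
   → B = (23/2, 27/4)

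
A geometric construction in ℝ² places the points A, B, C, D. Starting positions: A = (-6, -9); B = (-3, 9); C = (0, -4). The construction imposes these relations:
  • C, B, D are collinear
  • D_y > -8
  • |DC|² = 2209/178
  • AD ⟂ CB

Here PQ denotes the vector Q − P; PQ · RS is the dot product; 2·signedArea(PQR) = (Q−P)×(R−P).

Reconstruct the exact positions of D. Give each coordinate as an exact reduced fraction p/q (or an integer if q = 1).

1. D_x = 141/178  [C, B, D are collinear ∩ AD ⟂ CB]
2. D_y = -1323/178  [C, B, D are collinear ∩ AD ⟂ CB]
   → D = (141/178, -1323/178)

D = (141/178, -1323/178)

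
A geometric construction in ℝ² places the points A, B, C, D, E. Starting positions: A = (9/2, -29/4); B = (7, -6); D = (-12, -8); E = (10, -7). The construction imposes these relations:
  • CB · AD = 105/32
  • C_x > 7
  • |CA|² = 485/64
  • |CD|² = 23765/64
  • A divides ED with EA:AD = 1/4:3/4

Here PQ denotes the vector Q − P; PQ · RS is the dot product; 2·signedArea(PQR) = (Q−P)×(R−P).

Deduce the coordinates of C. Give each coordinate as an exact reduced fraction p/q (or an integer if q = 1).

C = (29/4, -57/8)

1. C_x = 29/4  [line 33/2·x + 3/4·y + -3657/32 = 0 ∩ |CD|² = 23765/64]
2. C_y = -57/8  [line 33/2·x + 3/4·y + -3657/32 = 0 ∩ |CD|² = 23765/64]
   → C = (29/4, -57/8)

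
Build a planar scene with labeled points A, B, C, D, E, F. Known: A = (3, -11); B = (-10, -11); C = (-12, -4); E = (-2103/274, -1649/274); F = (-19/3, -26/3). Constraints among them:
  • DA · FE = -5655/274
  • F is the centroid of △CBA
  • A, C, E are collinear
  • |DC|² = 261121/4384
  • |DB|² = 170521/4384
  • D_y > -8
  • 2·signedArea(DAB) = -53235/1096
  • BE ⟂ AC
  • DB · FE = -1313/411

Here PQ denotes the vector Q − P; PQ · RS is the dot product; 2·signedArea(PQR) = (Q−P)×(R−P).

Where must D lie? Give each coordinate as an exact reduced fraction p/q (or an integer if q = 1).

D = (-5487/1096, -7961/1096)

1. D_x = -5487/1096  [2·signedArea(DAB) = -53235/1096 ∩ DA · FE = -5655/274]
2. D_y = -7961/1096  [2·signedArea(DAB) = -53235/1096 ∩ DA · FE = -5655/274]
   → D = (-5487/1096, -7961/1096)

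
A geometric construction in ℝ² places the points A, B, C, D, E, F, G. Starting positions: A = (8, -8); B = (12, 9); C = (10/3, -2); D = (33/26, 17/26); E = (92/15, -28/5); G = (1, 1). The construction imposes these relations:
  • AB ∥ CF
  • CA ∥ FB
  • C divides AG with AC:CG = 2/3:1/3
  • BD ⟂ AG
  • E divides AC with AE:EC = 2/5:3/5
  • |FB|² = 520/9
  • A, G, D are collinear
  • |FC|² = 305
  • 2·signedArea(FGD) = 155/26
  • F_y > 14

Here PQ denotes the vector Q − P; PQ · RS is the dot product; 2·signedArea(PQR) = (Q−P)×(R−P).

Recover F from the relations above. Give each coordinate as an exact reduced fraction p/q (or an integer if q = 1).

F = (22/3, 15)

1. F_x = 22/3  [CA ∥ FB ∩ AB ∥ CF]
2. F_y = 15  [CA ∥ FB ∩ AB ∥ CF]
   → F = (22/3, 15)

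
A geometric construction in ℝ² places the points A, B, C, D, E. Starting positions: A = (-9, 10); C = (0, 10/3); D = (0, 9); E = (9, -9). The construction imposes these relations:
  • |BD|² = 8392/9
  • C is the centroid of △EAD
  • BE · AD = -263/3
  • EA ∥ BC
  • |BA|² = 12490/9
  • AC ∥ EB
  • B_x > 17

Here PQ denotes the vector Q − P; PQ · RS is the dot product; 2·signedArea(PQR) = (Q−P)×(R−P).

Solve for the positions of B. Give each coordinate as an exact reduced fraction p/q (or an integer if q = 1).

B = (18, -47/3)

1. B_x = 18  [EA ∥ BC ∩ AC ∥ EB]
2. B_y = -47/3  [EA ∥ BC ∩ AC ∥ EB]
   → B = (18, -47/3)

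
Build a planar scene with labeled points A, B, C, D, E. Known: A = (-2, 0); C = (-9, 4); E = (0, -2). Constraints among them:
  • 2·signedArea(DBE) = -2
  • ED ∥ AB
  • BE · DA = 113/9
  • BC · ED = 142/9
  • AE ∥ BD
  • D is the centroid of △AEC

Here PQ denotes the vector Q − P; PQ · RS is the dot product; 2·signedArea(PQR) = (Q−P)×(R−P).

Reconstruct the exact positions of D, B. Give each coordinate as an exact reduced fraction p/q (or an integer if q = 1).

1. D_x = -11/3  [D is the centroid of △AEC]
2. D_y = 2/3  [D is the centroid of △AEC]
   → D = (-11/3, 2/3)
3. B_x = -17/3  [AE ∥ BD ∩ ED ∥ AB]
4. B_y = 8/3  [AE ∥ BD ∩ ED ∥ AB]
   → B = (-17/3, 8/3)

B = (-17/3, 8/3)
D = (-11/3, 2/3)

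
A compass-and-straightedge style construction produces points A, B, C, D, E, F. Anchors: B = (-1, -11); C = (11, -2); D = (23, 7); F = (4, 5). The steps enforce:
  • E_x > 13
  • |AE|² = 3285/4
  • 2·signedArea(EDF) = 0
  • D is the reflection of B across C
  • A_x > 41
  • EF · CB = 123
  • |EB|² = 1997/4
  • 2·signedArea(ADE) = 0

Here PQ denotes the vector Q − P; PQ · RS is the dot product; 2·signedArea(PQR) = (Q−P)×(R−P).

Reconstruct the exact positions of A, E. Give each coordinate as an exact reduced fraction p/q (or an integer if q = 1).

A = (42, 9)
E = (27/2, 6)

1. E_x = 27/2  [2·signedArea(EDF) = 0 ∩ EF · CB = 123]
2. E_y = 6  [2·signedArea(EDF) = 0 ∩ EF · CB = 123]
   → E = (27/2, 6)
3. A_x = 42  [line 1·x + -19/2·y + 87/2 = 0 ∩ |AE|² = 3285/4]
4. A_y = 9  [line 1·x + -19/2·y + 87/2 = 0 ∩ |AE|² = 3285/4]
   → A = (42, 9)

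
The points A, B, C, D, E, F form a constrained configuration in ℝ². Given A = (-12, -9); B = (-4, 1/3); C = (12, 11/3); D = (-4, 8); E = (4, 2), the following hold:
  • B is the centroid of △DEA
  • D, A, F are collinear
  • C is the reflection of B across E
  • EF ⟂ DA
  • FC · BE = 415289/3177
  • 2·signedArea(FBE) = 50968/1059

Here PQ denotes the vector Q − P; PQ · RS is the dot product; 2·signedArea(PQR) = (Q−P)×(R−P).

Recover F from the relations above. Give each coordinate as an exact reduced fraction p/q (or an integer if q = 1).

1. F_x = -1716/353  [D, A, F are collinear ∩ EF ⟂ DA]
2. F_y = 2178/353  [D, A, F are collinear ∩ EF ⟂ DA]
   → F = (-1716/353, 2178/353)

F = (-1716/353, 2178/353)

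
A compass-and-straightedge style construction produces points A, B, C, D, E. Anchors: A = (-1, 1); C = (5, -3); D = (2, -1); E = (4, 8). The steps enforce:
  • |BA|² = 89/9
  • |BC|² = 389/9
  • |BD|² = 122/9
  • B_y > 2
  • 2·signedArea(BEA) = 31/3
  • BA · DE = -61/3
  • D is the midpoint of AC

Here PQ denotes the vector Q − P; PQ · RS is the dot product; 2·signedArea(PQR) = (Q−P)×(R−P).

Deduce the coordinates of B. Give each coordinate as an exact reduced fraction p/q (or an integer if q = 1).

B = (5/3, 8/3)

1. B_x = 5/3  [2·signedArea(BEA) = 31/3 ∩ BA · DE = -61/3]
2. B_y = 8/3  [2·signedArea(BEA) = 31/3 ∩ BA · DE = -61/3]
   → B = (5/3, 8/3)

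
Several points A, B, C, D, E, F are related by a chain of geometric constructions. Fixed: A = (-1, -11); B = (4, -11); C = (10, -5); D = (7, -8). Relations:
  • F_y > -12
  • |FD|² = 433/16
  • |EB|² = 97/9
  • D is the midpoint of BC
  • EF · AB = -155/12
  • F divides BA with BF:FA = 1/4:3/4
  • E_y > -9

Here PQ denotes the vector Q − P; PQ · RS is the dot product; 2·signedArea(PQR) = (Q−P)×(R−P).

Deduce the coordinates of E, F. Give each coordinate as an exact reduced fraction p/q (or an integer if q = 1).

E = (16/3, -8)
F = (11/4, -11)

1. F_x = 11/4  [F divides BA with BF:FA = 1/4:3/4]
2. F_y = -11  [F divides BA with BF:FA = 1/4:3/4]
   → F = (11/4, -11)
3. E_x = 16/3  [EF · AB = -155/12]
4. E_y = -8  [|EB|² = 97/9]
   → E = (16/3, -8)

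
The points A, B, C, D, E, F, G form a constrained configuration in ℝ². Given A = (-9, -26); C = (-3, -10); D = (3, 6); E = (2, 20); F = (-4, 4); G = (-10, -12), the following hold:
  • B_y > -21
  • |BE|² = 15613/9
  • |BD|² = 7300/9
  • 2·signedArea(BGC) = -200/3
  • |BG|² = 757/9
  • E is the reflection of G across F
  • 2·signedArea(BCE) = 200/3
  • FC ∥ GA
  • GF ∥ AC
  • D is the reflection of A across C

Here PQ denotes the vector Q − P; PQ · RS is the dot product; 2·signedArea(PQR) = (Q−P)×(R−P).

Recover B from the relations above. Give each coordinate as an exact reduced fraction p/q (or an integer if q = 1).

B = (-7, -62/3)

1. B_x = -7  [2·signedArea(BGC) = -200/3 ∩ 2·signedArea(BCE) = 200/3]
2. B_y = -62/3  [2·signedArea(BGC) = -200/3 ∩ 2·signedArea(BCE) = 200/3]
   → B = (-7, -62/3)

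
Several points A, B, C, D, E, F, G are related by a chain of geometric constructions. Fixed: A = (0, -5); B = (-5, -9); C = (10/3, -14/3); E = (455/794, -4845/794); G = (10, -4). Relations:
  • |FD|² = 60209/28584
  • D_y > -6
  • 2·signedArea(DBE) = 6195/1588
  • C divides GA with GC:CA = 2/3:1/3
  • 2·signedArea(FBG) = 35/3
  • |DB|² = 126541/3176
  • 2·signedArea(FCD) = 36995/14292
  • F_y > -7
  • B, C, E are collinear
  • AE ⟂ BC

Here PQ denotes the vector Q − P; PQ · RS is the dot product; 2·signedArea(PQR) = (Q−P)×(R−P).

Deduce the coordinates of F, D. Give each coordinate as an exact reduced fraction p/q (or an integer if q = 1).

D = (455/1588, -8815/1588)
F = (5/3, -6)

1. D_x = 455/1588  [line -2301/794·x + 4425/794·y + 50445/1588 = 0 ∩ |DB|² = 126541/3176]
2. D_y = -8815/1588  [line -2301/794·x + 4425/794·y + 50445/1588 = 0 ∩ |DB|² = 126541/3176]
   → D = (455/1588, -8815/1588)
3. F_x = 5/3  [2·signedArea(FBG) = 35/3 ∩ 2·signedArea(FCD) = 36995/14292]
4. F_y = -6  [2·signedArea(FBG) = 35/3 ∩ 2·signedArea(FCD) = 36995/14292]
   → F = (5/3, -6)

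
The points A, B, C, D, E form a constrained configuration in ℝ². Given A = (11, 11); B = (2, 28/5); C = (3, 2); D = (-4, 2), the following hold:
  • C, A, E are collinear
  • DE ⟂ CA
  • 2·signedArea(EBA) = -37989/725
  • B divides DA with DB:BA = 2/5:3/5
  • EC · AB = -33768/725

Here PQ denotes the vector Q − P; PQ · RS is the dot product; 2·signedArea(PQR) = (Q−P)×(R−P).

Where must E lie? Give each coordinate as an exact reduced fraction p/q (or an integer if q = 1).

E = (-13/145, -214/145)

1. E_x = -13/145  [C, A, E are collinear ∩ DE ⟂ CA]
2. E_y = -214/145  [C, A, E are collinear ∩ DE ⟂ CA]
   → E = (-13/145, -214/145)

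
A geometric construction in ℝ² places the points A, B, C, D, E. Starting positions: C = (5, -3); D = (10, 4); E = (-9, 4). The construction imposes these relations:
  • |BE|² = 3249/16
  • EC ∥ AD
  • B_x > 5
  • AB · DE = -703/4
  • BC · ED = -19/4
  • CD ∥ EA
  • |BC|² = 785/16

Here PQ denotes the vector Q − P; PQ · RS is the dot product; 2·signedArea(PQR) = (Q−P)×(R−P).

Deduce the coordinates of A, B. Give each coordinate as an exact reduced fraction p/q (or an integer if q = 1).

1. A_x = -4  [EC ∥ AD ∩ CD ∥ EA]
2. A_y = 11  [EC ∥ AD ∩ CD ∥ EA]
   → A = (-4, 11)
3. B_x = 21/4  [BC · ED = -19/4]
4. B_y = 4  [|BE|² = 3249/16]
   → B = (21/4, 4)

A = (-4, 11)
B = (21/4, 4)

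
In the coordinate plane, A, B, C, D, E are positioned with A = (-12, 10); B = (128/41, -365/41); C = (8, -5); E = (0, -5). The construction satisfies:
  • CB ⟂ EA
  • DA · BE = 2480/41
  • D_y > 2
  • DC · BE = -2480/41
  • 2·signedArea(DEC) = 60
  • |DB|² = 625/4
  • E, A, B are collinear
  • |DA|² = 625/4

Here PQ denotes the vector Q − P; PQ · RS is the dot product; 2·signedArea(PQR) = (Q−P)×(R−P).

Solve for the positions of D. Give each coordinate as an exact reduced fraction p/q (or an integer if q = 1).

D = (-2, 5/2)

1. D_x = -2  [DC · BE = -2480/41 ∩ 2·signedArea(DEC) = 60]
2. D_y = 5/2  [DC · BE = -2480/41 ∩ 2·signedArea(DEC) = 60]
   → D = (-2, 5/2)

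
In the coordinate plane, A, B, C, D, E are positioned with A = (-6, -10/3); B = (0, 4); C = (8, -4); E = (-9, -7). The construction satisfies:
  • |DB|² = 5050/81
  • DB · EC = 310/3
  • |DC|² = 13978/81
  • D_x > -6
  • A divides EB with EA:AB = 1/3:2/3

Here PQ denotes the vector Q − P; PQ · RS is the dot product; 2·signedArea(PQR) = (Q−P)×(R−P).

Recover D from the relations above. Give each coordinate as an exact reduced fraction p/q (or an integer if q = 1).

D = (-5, -19/9)

1. D_x = -5  [line -17·x + -3·y + -274/3 = 0 ∩ |DB|² = 5050/81]
2. D_y = -19/9  [line -17·x + -3·y + -274/3 = 0 ∩ |DB|² = 5050/81]
   → D = (-5, -19/9)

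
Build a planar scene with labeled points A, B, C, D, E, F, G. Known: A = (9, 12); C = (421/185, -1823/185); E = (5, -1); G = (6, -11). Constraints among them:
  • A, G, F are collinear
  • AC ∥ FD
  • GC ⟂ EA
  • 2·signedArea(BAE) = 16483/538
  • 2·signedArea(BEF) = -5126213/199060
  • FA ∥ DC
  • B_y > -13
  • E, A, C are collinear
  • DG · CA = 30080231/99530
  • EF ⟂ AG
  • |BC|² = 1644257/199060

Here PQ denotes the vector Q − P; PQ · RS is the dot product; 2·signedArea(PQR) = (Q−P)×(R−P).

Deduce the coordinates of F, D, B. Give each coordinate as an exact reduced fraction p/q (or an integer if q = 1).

B = (388529/99530, -608256/49765)
D = (53893/99530, -2304079/99530)
F = (3909/538, -697/538)

1. F_x = 3909/538  [A, G, F are collinear ∩ EF ⟂ AG]
2. F_y = -697/538  [A, G, F are collinear ∩ EF ⟂ AG]
   → F = (3909/538, -697/538)
3. D_x = 53893/99530  [FA ∥ DC ∩ AC ∥ FD]
4. D_y = -2304079/99530  [FA ∥ DC ∩ AC ∥ FD]
   → D = (53893/99530, -2304079/99530)
5. B_x = 388529/99530  [2·signedArea(BEF) = -5126213/199060 ∩ 2·signedArea(BAE) = 16483/538]
6. B_y = -608256/49765  [2·signedArea(BEF) = -5126213/199060 ∩ 2·signedArea(BAE) = 16483/538]
   → B = (388529/99530, -608256/49765)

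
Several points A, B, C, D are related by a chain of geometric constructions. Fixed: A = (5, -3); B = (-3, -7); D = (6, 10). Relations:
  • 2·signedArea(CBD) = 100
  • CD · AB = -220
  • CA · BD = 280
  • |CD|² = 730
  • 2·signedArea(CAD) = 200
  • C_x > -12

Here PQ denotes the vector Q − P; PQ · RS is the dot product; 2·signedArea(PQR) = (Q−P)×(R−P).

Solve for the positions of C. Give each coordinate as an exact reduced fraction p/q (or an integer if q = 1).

1. C_x = -11  [2·signedArea(CBD) = 100 ∩ CD · AB = -220]
2. C_y = -11  [2·signedArea(CBD) = 100 ∩ CD · AB = -220]
   → C = (-11, -11)

C = (-11, -11)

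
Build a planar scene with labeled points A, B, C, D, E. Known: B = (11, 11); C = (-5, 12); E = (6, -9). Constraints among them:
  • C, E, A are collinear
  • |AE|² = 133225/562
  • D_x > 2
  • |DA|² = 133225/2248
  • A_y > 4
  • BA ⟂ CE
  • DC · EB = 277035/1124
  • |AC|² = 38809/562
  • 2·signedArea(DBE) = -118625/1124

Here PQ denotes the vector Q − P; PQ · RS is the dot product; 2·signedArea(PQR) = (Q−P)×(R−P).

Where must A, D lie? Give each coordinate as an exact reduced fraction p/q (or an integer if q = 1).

A = (-643/562, 2607/562)
D = (2729/1124, -2451/1124)

1. A_x = -643/562  [C, E, A are collinear ∩ BA ⟂ CE]
2. A_y = 2607/562  [C, E, A are collinear ∩ BA ⟂ CE]
   → A = (-643/562, 2607/562)
3. D_x = 2729/1124  [2·signedArea(DBE) = -118625/1124 ∩ DC · EB = 277035/1124]
4. D_y = -2451/1124  [2·signedArea(DBE) = -118625/1124 ∩ DC · EB = 277035/1124]
   → D = (2729/1124, -2451/1124)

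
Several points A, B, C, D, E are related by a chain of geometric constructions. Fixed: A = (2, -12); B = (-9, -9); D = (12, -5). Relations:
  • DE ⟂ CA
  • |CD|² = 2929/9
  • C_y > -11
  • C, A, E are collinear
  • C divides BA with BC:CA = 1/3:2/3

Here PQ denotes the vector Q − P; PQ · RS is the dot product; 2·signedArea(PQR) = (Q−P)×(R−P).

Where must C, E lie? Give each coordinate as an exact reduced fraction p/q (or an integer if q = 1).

1. C_x = -16/3  [C divides BA with BC:CA = 1/3:2/3]
2. C_y = -10  [C divides BA with BC:CA = 1/3:2/3]
   → C = (-16/3, -10)
3. E_x = 1239/130  [C, A, E are collinear ∩ DE ⟂ CA]
4. E_y = -1827/130  [C, A, E are collinear ∩ DE ⟂ CA]
   → E = (1239/130, -1827/130)

C = (-16/3, -10)
E = (1239/130, -1827/130)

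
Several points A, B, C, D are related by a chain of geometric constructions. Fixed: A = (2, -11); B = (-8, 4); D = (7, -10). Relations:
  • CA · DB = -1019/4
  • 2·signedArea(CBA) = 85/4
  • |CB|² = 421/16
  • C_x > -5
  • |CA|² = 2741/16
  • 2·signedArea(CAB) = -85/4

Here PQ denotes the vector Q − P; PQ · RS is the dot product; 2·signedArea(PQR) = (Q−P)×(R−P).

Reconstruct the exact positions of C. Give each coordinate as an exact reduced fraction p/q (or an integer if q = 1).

1. C_x = -17/4  [2·signedArea(CBA) = 85/4 ∩ CA · DB = -1019/4]
2. C_y = 1/2  [2·signedArea(CBA) = 85/4 ∩ CA · DB = -1019/4]
   → C = (-17/4, 1/2)

C = (-17/4, 1/2)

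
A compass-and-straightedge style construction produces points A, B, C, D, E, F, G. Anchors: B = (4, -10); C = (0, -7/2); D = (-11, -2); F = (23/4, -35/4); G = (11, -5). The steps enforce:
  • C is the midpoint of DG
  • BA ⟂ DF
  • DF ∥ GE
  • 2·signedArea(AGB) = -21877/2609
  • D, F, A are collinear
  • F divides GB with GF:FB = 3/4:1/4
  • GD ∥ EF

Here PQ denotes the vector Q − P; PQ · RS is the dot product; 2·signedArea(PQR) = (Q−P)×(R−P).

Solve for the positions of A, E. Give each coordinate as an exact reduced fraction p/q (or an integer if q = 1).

1. A_x = 24409/5218  [D, F, A are collinear ∩ BA ⟂ DF]
2. A_y = -43403/5218  [D, F, A are collinear ∩ BA ⟂ DF]
   → A = (24409/5218, -43403/5218)
3. E_x = 111/4  [GD ∥ EF ∩ DF ∥ GE]
4. E_y = -47/4  [GD ∥ EF ∩ DF ∥ GE]
   → E = (111/4, -47/4)

A = (24409/5218, -43403/5218)
E = (111/4, -47/4)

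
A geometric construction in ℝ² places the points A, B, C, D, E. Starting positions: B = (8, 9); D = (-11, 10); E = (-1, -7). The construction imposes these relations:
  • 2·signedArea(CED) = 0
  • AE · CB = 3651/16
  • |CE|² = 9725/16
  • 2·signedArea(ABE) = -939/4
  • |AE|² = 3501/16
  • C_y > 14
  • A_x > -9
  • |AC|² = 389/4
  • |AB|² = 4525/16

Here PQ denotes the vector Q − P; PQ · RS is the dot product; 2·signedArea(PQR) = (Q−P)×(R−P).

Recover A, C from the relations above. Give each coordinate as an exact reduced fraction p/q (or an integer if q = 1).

1. A_x = -17/2  [line 16·x + -9·y + 751/4 = 0 ∩ |AE|² = 3501/16]
2. A_y = 23/4  [line 16·x + -9·y + 751/4 = 0 ∩ |AE|² = 3501/16]
   → A = (-17/2, 23/4)
3. C_x = -27/2  [2·signedArea(CED) = 0 ∩ AE · CB = 3651/16]
4. C_y = 57/4  [2·signedArea(CED) = 0 ∩ AE · CB = 3651/16]
   → C = (-27/2, 57/4)

A = (-17/2, 23/4)
C = (-27/2, 57/4)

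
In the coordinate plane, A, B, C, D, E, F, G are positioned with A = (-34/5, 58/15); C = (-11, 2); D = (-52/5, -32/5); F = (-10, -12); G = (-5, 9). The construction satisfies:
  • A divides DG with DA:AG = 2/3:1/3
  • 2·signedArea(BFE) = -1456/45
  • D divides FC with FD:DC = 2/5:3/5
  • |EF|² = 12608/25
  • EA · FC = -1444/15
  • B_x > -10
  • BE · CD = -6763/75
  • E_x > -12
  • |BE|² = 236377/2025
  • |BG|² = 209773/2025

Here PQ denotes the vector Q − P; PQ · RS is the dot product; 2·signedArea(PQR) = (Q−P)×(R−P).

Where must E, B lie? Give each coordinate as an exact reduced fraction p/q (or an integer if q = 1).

1. E_x = -58/5  [line 1·x + -14·y + 786/5 = 0 ∩ |EF|² = 12608/25]
2. E_y = 52/5  [line 1·x + -14·y + 786/5 = 0 ∩ |EF|² = 12608/25]
   → E = (-58/5, 52/5)
3. B_x = -47/5  [2·signedArea(BFE) = -1456/45 ∩ BE · CD = -6763/75]
4. B_y = -8/45  [2·signedArea(BFE) = -1456/45 ∩ BE · CD = -6763/75]
   → B = (-47/5, -8/45)

B = (-47/5, -8/45)
E = (-58/5, 52/5)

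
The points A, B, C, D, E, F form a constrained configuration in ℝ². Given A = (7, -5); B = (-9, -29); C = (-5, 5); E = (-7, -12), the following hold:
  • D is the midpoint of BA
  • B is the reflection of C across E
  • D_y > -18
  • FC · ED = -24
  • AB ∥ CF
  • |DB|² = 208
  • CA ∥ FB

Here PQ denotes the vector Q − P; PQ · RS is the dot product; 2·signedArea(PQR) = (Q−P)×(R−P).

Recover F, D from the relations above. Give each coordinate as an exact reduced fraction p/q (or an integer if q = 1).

1. F_x = -21  [CA ∥ FB ∩ AB ∥ CF]
2. F_y = -19  [CA ∥ FB ∩ AB ∥ CF]
   → F = (-21, -19)
3. D_x = -1  [D is the midpoint of BA]
4. D_y = -17  [D is the midpoint of BA]
   → D = (-1, -17)

D = (-1, -17)
F = (-21, -19)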